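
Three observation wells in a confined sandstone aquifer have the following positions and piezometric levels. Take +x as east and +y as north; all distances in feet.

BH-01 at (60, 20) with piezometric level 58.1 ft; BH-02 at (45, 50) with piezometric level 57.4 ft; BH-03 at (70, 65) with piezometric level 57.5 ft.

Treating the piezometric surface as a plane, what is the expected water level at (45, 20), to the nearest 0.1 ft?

57.9 ft

With h = a·x + b·y + c and BH-01 as origin, the differences give:
  (-15)·a + 30·b = -0.7
  10·a + 45·b = -0.6
Eliminate b (×45 and ×30, subtract): -975·a = -13.50 → a = ∂h/∂x = +0.01385
Back-substitute: b = ∂h/∂y = -0.01641.
h(45, 20) = 58.1 + (+0.01385)·(-15) + (-0.01641)·(0) = 58.1 -0.208 -0.000 = 57.892 ft.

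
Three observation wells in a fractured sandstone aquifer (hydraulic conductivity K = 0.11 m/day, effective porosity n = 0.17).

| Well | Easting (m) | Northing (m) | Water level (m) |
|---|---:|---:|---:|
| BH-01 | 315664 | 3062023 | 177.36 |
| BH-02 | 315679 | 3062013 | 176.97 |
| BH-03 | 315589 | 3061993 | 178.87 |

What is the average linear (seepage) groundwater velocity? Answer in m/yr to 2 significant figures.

With h = a·x + b·y + c and BH-01 as origin, the differences give:
  15·a + (-10)·b = -0.39
  (-75)·a + (-30)·b = +1.51
Eliminate b (×(-30) and ×(-10), subtract): -1200·a = 26.800 → a = ∂h/∂x = -0.02233
Back-substitute: b = ∂h/∂y = +0.005500.
|∇h| = √(-0.02233² + 0.005500²) = 0.023
Seepage velocity v = K·i/n = 0.11 × 0.023 / 0.17 = 0.01488 m/day = 5.435 m/yr.

5.4 m/yr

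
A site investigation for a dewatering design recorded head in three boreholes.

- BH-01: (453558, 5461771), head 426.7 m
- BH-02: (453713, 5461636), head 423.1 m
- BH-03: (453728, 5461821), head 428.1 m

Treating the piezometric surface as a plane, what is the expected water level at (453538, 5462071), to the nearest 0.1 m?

With h = a·x + b·y + c and BH-01 as origin, the differences give:
  155·a + (-135)·b = -3.6
  170·a + 50·b = +1.4
Eliminate b (×50 and ×(-135), subtract): 30700·a = 9.00 → a = ∂h/∂x = +0.0002932
Back-substitute: b = ∂h/∂y = +0.02700.
h(453538, 5462071) = 426.7 + (+0.0002932)·(-20) + (+0.02700)·(300) = 426.7 -0.006 +8.101 = 434.795 m.

434.8 m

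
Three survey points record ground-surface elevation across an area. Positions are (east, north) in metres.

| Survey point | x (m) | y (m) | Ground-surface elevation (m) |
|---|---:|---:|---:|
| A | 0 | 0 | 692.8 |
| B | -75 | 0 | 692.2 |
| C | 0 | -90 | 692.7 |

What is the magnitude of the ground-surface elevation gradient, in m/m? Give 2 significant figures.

∂z/∂x = (692.2 − 692.8) / (-75 − 0) = +0.008000
∂z/∂y = (692.7 − 692.8) / (-90 − 0) = +0.001111
|∇f| = √(0.008000² + 0.001111²) = 0.008077 m/m

0.0081 m/m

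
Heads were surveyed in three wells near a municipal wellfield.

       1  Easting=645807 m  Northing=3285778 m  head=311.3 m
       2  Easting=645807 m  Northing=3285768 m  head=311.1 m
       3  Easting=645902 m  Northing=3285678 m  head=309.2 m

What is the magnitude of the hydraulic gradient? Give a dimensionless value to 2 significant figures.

Differences from 1: to 2 (Δx, Δy, Δh) = (0, -10, -0.2); to 3 = (95, -100, -2.1).
Solve a·Δx + b·Δy = Δh: det = 0·(-100) − 95·(-10) = 950.
∂h/∂x = [(-0.2)·(-100) − (-2.1)·(-10)] / 950 = -0.001053
∂h/∂y = [0·(-2.1) − 95·(-0.2)] / 950 = +0.02000
|∇h| = √(-0.001053² + 0.02000²) = 0.02003

0.020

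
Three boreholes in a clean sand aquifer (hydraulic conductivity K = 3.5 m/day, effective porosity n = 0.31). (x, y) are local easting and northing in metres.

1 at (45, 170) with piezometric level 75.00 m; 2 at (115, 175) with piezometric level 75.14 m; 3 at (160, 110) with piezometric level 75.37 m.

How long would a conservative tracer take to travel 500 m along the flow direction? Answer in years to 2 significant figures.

Differences from 1: to 2 (Δx, Δy, Δh) = (70, 5, +0.14); to 3 = (115, -60, +0.37).
Determinant of the coordinate differences = 70·(-60) − 115·5 = -4775.
∂h/∂x = [(+0.14)·(-60) − (+0.37)·5] / -4775 = +0.002147
∂h/∂y = [70·(+0.37) − 115·(+0.14)] / -4775 = -0.002052
|∇h| = √(0.002147² + -0.002052²) = 0.00297
Seepage velocity v = K·i/n = 3.5 × 0.00297 / 0.31 = 0.03353 m/day.
t = 500 / 0.03353 = 1.491e+04 days = 40.8 years.

41 years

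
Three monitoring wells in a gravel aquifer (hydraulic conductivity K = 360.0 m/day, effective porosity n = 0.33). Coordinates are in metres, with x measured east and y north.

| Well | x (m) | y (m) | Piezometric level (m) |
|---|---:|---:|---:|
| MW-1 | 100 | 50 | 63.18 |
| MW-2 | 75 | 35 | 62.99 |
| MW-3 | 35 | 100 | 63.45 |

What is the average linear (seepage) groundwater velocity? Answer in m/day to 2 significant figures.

9.7 m/day

Differences from MW-1: to MW-2 (Δx, Δy, Δh) = (-25, -15, -0.19); to MW-3 = (-65, 50, +0.27).
Determinant of the coordinate differences = (-25)·50 − (-65)·(-15) = -2225.
∂h/∂x = [(-0.19)·50 − (+0.27)·(-15)] / -2225 = +0.002449
∂h/∂y = [(-25)·(+0.27) − (-65)·(-0.19)] / -2225 = +0.008584
|∇h| = √(0.002449² + 0.008584²) = 0.008927
Seepage velocity v = K·i/n = 360.0 × 0.008927 / 0.33 = 9.739 m/day.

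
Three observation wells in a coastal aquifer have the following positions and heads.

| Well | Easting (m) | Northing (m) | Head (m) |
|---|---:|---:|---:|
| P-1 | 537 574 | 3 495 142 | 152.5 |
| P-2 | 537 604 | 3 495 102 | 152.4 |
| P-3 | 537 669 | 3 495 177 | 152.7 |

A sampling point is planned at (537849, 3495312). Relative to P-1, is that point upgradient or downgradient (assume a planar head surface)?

Three-point gradient (reference P-1): Δ to P-2 = (30, -40, -0.1), Δ to P-3 = (95, 35, +0.2).
∂h/∂x = +0.0009278, ∂h/∂y = +0.003196 (det = 4850).
Head at (537849, 3495312) = 152.5 + (+0.0009278)·(275) + (+0.003196)·(170) = 153.30 m.
That is higher than the 152.5 m at P-1, so the point is upgradient.

upgradient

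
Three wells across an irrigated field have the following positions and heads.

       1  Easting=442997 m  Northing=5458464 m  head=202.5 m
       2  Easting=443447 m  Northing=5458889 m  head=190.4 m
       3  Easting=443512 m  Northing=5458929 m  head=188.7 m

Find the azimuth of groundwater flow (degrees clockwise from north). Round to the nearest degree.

085°

Taking 1 as reference: 2−1 = (450, 425, -12.1); 3−1 = (515, 465, -13.8).
Determinant of the coordinate differences = 450·465 − 515·425 = -9625.
∂h/∂x = [(-12.1)·465 − (-13.8)·425] / -9625 = -0.02478
∂h/∂y = [450·(-13.8) − 515·(-12.1)] / -9625 = -0.002234
Flow direction (−∇h) has components (+0.02478 E, +0.002234 N).
Azimuth = atan2(E, N) = atan2(+0.02478, +0.002234) = 84.8° ≈ 085°.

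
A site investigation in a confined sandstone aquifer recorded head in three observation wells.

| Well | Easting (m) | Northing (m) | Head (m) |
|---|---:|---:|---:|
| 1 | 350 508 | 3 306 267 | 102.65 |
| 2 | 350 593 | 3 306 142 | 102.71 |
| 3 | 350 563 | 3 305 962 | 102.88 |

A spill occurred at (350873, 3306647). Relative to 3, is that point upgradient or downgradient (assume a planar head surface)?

downgradient

With h = a·x + b·y + c and 1 as origin, the differences give:
  85·a + (-125)·b = +0.06
  55·a + (-305)·b = +0.23
Eliminate b (×(-305) and ×(-125), subtract): -19050·a = 10.450 → a = ∂h/∂x = -0.0005486
Back-substitute: b = ∂h/∂y = -0.0008530.
Head at (350873, 3306647) = 102.65 + (-0.0005486)·(365) + (-0.0008530)·(380) = 102.13 m.
That is lower than the 102.88 m at 3, so the point is downgradient.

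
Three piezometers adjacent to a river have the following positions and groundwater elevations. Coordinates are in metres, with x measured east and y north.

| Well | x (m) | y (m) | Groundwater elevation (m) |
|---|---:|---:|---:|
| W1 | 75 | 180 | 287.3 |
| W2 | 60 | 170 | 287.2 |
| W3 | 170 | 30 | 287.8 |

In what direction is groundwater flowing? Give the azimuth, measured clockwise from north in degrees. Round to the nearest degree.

Three-point gradient (reference W1): Δ to W2 = (-15, -10, -0.1), Δ to W3 = (95, -150, +0.5).
∂h/∂x = +0.006250, ∂h/∂y = +0.0006250 (det = 3200).
Flow direction (−∇h) has components (-0.006250 E, -0.0006250 N).
Azimuth = atan2(E, N) = atan2(-0.006250, -0.0006250) = 264.3° ≈ 264°.

264°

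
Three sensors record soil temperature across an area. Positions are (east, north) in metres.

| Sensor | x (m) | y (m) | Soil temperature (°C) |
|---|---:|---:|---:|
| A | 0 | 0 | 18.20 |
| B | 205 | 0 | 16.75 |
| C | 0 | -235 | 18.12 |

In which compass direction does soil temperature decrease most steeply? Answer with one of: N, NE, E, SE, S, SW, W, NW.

∂T/∂x = (16.75 − 18.20) / (205 − 0) = -0.007073
∂T/∂y = (18.12 − 18.20) / (-235 − 0) = +0.0003404
Steepest decrease is along −∇f = (+0.007073 E, -0.0003404 N) → east.

E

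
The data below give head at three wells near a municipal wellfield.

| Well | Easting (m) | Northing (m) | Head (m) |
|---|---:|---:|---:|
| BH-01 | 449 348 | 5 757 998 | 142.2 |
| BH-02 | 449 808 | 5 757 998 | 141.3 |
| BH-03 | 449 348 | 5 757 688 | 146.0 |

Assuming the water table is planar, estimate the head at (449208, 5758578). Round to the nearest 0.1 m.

135.4 m

∂h/∂x = (141.3 − 142.2) / (449808 − 449348) = -0.001957
∂h/∂y = (146.0 − 142.2) / (5757688 − 5757998) = -0.01226
h(449208, 5758578) = 142.2 + (-0.001957)·(-140) + (-0.01226)·(580) = 142.2 +0.274 -7.110 = 135.364 m.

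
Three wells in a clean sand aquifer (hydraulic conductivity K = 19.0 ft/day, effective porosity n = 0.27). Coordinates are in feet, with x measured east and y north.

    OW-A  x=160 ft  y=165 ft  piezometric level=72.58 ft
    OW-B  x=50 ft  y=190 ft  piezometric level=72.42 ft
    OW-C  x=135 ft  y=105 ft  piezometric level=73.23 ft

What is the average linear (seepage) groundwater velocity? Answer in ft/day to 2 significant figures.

0.74 ft/day

Differences from OW-A: to OW-B (Δx, Δy, Δh) = (-110, 25, -0.16); to OW-C = (-25, -60, +0.65).
Determinant of the coordinate differences = (-110)·(-60) − (-25)·25 = 7225.
∂h/∂x = [(-0.16)·(-60) − (+0.65)·25] / 7225 = -0.0009204
∂h/∂y = [(-110)·(+0.65) − (-25)·(-0.16)] / 7225 = -0.01045
|∇h| = √(-0.0009204² + -0.01045²) = 0.01049
Seepage velocity v = K·i/n = 19.0 × 0.01049 / 0.27 = 0.7382 ft/day.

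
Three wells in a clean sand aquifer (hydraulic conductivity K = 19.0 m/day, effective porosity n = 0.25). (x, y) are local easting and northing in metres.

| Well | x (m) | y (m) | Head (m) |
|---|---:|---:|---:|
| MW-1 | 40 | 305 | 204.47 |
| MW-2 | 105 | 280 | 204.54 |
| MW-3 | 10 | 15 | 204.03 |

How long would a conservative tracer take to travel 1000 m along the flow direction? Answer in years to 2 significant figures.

17 years

Taking MW-1 as reference: MW-2−MW-1 = (65, -25, +0.07); MW-3−MW-1 = (-30, -290, -0.44).
Solve a·Δx + b·Δy = Δh: det = 65·(-290) − (-30)·(-25) = -19600.
∂h/∂x = [(+0.07)·(-290) − (-0.44)·(-25)] / -19600 = +0.001597
∂h/∂y = [65·(-0.44) − (-30)·(+0.07)] / -19600 = +0.001352
|∇h| = √(0.001597² + 0.001352²) = 0.002092
Seepage velocity v = K·i/n = 19.0 × 0.002092 / 0.25 = 0.159 m/day.
t = 1000 / 0.159 = 6289 days = 17.2 years.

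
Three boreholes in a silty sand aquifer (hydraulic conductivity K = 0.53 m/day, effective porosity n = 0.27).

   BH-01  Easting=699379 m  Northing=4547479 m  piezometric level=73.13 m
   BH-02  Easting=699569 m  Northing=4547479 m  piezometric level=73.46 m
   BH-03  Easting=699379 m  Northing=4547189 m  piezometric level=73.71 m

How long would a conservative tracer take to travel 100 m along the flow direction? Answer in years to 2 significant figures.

∂h/∂x = (73.46 − 73.13) / (699569 − 699379) = +0.001737
∂h/∂y = (73.71 − 73.13) / (4547189 − 4547479) = -0.002000
|∇h| = √(0.001737² + -0.002000²) = 0.002649
Seepage velocity v = K·i/n = 0.53 × 0.002649 / 0.27 = 0.0052 m/day.
t = 100 / 0.0052 = 1.923e+04 days = 52.6 years.

53 years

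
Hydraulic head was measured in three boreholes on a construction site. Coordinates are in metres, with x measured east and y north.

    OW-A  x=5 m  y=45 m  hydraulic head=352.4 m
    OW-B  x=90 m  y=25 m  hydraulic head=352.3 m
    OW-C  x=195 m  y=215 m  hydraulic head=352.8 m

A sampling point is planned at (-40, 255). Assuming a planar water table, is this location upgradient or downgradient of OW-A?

Differences from OW-A: to OW-B (Δx, Δy, Δh) = (85, -20, -0.1); to OW-C = (190, 170, +0.4).
Solve a·Δx + b·Δy = Δh: det = 85·170 − 190·(-20) = 18250.
∂h/∂x = [(-0.1)·170 − (+0.4)·(-20)] / 18250 = -0.0004932
∂h/∂y = [85·(+0.4) − 190·(-0.1)] / 18250 = +0.002904
Head at (-40, 255) = 352.4 + (-0.0004932)·(-45) + (+0.002904)·(210) = 353.03 m.
That is higher than the 352.4 m at OW-A, so the point is upgradient.

upgradient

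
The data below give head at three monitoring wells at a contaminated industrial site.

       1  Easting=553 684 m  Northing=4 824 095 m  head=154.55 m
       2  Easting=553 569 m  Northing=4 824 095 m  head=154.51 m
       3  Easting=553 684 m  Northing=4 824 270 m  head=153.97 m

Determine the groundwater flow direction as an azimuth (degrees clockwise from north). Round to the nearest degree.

354°

∂h/∂x = (154.51 − 154.55) / (553569 − 553684) = +0.0003478
∂h/∂y = (153.97 − 154.55) / (4824270 − 4824095) = -0.003314
Flow direction (−∇h) has components (-0.0003478 E, +0.003314 N).
Azimuth = atan2(E, N) = atan2(-0.0003478, +0.003314) = 354.0° ≈ 354°.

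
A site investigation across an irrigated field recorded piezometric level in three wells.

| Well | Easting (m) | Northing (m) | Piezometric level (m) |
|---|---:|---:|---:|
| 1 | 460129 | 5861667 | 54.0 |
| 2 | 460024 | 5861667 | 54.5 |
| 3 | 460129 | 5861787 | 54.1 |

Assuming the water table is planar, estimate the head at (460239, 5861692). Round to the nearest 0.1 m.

∂h/∂x = (54.5 − 54.0) / (460024 − 460129) = -0.004762
∂h/∂y = (54.1 − 54.0) / (5861787 − 5861667) = +0.0008333
h(460239, 5861692) = 54.0 + (-0.004762)·(110) + (+0.0008333)·(25) = 54.0 -0.524 +0.021 = 53.497 m.

53.5 m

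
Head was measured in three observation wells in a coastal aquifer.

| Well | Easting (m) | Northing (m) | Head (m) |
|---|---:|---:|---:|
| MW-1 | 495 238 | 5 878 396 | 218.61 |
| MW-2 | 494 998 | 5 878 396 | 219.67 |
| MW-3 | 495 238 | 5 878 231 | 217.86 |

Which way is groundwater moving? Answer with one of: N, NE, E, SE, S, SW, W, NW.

SE

∂h/∂x = (219.67 − 218.61) / (494998 − 495238) = -0.004417
∂h/∂y = (217.86 − 218.61) / (5878231 − 5878396) = +0.004545
Flow = −∇h = (+0.004417 east, -0.004545 north), which points southeast.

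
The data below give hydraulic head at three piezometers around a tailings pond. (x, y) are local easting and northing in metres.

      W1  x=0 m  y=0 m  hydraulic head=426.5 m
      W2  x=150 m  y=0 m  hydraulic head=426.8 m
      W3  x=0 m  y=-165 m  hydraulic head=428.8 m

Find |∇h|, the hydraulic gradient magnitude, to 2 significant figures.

∂h/∂x = (426.8 − 426.5) / (150 − 0) = +0.002000
∂h/∂y = (428.8 − 426.5) / (-165 − 0) = -0.01394
|∇h| = √(0.002000² + -0.01394²) = 0.01408

0.014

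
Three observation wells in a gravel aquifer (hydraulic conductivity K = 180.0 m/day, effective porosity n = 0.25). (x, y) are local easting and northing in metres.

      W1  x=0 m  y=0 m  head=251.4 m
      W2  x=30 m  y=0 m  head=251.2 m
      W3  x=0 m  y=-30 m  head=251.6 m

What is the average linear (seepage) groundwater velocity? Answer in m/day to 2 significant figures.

∂h/∂x = (251.2 − 251.4) / (30 − 0) = -0.006667
∂h/∂y = (251.6 − 251.4) / (-30 − 0) = -0.006667
|∇h| = √(-0.006667² + -0.006667²) = 0.009429
Seepage velocity v = K·i/n = 180.0 × 0.009429 / 0.25 = 6.789 m/day.

6.8 m/day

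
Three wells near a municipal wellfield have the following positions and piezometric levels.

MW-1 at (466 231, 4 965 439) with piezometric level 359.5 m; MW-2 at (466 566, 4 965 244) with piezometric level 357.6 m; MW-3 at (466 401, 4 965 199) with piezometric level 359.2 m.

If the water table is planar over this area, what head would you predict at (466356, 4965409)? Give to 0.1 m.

Taking MW-1 as reference: MW-2−MW-1 = (335, -195, -1.9); MW-3−MW-1 = (170, -240, -0.3).
Determinant of the coordinate differences = 335·(-240) − 170·(-195) = -47250.
∂h/∂x = [(-1.9)·(-240) − (-0.3)·(-195)] / -47250 = -0.008413
∂h/∂y = [335·(-0.3) − 170·(-1.9)] / -47250 = -0.004709
h(466356, 4965409) = 359.5 + (-0.008413)·(125) + (-0.004709)·(-30) = 359.5 -1.052 +0.141 = 358.590 m.

358.6 m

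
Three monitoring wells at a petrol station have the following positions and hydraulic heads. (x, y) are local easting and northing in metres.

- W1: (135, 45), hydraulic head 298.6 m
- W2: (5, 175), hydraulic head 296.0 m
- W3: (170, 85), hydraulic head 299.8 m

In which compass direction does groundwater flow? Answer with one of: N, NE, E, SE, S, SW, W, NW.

With h = a·x + b·y + c and W1 as origin, the differences give:
  (-130)·a + 130·b = -2.6
  35·a + 40·b = +1.2
Eliminate b (×40 and ×130, subtract): -9750·a = -260.00 → a = ∂h/∂x = +0.02667
Back-substitute: b = ∂h/∂y = +0.006667.
Flow = −∇h = (-0.02667 east, -0.006667 north), which points west.

W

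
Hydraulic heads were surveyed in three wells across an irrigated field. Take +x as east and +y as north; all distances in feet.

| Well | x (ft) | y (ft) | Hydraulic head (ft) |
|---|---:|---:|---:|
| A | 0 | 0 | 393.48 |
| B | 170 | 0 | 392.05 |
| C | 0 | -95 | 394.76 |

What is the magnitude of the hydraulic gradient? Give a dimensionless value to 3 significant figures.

0.0159

∂h/∂x = (392.05 − 393.48) / (170 − 0) = -0.008412
∂h/∂y = (394.76 − 393.48) / (-95 − 0) = -0.01347
|∇h| = √(-0.008412² + -0.01347²) = 0.01588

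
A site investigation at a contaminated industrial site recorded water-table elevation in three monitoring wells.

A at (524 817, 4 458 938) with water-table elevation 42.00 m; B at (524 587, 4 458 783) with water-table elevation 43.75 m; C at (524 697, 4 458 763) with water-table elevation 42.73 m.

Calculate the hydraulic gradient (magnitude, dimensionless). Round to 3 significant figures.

With h = a·x + b·y + c and A as origin, the differences give:
  (-230)·a + (-155)·b = +1.75
  (-120)·a + (-175)·b = +0.73
Eliminate b (×(-175) and ×(-155), subtract): 21650·a = -193.100 → a = ∂h/∂x = -0.008919
Back-substitute: b = ∂h/∂y = +0.001945.
|∇h| = √(-0.008919² + 0.001945²) = 0.009129

0.00913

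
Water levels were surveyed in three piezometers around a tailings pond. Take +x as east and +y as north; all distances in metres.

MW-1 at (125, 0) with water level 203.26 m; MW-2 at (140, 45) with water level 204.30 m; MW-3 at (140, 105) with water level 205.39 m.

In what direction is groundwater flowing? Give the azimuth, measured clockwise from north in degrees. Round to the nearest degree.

219°

Taking MW-1 as reference: MW-2−MW-1 = (15, 45, +1.04); MW-3−MW-1 = (15, 105, +2.13).
Determinant of the coordinate differences = 15·105 − 15·45 = 900.
∂h/∂x = [(+1.04)·105 − (+2.13)·45] / 900 = +0.01483
∂h/∂y = [15·(+2.13) − 15·(+1.04)] / 900 = +0.01817
Flow direction (−∇h) has components (-0.01483 E, -0.01817 N).
Azimuth = atan2(E, N) = atan2(-0.01483, -0.01817) = 219.2° ≈ 219°.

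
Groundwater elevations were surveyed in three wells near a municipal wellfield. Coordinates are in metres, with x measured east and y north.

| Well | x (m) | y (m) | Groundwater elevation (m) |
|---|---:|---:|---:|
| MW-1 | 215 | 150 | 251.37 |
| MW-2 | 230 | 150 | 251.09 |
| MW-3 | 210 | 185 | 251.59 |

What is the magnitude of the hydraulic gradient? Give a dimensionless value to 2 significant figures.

Differences from MW-1: to MW-2 (Δx, Δy, Δh) = (15, 0, -0.28); to MW-3 = (-5, 35, +0.22).
Determinant of the coordinate differences = 15·35 − (-5)·0 = 525.
∂h/∂x = [(-0.28)·35 − (+0.22)·0] / 525 = -0.01867
∂h/∂y = [15·(+0.22) − (-5)·(-0.28)] / 525 = +0.003619
|∇h| = √(-0.01867² + 0.003619²) = 0.01902

0.019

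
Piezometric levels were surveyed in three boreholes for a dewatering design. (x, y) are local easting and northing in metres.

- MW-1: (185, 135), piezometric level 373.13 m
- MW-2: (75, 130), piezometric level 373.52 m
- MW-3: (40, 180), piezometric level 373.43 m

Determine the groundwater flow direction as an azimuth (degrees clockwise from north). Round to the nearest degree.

039°

Differences from MW-1: to MW-2 (Δx, Δy, Δh) = (-110, -5, +0.39); to MW-3 = (-145, 45, +0.30).
Determinant of the coordinate differences = (-110)·45 − (-145)·(-5) = -5675.
∂h/∂x = [(+0.39)·45 − (+0.30)·(-5)] / -5675 = -0.003357
∂h/∂y = [(-110)·(+0.30) − (-145)·(+0.39)] / -5675 = -0.004150
Flow direction (−∇h) has components (+0.003357 E, +0.004150 N).
Azimuth = atan2(E, N) = atan2(+0.003357, +0.004150) = 39.0° ≈ 039°.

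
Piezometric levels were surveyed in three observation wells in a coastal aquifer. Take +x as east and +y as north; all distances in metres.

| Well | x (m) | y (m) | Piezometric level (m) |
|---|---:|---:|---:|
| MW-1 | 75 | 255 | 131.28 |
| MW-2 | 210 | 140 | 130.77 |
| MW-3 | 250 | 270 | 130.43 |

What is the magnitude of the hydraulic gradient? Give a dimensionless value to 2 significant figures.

0.0049

Differences from MW-1: to MW-2 (Δx, Δy, Δh) = (135, -115, -0.51); to MW-3 = (175, 15, -0.85).
Solve a·Δx + b·Δy = Δh: det = 135·15 − 175·(-115) = 22150.
∂h/∂x = [(-0.51)·15 − (-0.85)·(-115)] / 22150 = -0.004758
∂h/∂y = [135·(-0.85) − 175·(-0.51)] / 22150 = -0.001151
|∇h| = √(-0.004758² + -0.001151²) = 0.004895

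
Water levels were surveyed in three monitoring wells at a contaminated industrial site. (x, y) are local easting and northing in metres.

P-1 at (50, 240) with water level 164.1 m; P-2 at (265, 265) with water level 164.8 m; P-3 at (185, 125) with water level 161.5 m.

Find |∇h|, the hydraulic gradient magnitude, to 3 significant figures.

0.0233

Three-point gradient (reference P-1): Δ to P-2 = (215, 25, +0.7), Δ to P-3 = (135, -115, -2.6).
∂h/∂x = +0.0005516, ∂h/∂y = +0.02326 (det = -28100).
|∇h| = √(0.0005516² + 0.02326²) = 0.02327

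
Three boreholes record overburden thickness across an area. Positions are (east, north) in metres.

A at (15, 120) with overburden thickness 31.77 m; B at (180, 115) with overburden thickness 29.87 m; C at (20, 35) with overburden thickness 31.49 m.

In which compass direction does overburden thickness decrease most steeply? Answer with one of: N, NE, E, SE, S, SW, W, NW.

With d = a·x + b·y + c and A as origin, the differences give:
  165·a + (-5)·b = -1.90
  5·a + (-85)·b = -0.28
Eliminate b (×(-85) and ×(-5), subtract): -14000·a = 160.100 → a = ∂d/∂x = -0.01144
Back-substitute: b = ∂d/∂y = +0.002621.
Steepest decrease is along −∇f = (+0.01144 E, -0.002621 N) → east.

E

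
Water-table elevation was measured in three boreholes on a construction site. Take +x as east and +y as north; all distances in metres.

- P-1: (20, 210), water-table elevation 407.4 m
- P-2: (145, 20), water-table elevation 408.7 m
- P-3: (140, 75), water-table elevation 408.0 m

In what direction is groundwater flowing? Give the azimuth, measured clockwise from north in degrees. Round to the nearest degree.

037°

Taking P-1 as reference: P-2−P-1 = (125, -190, +1.3); P-3−P-1 = (120, -135, +0.6).
Determinant of the coordinate differences = 125·(-135) − 120·(-190) = 5925.
∂h/∂x = [(+1.3)·(-135) − (+0.6)·(-190)] / 5925 = -0.01038
∂h/∂y = [125·(+0.6) − 120·(+1.3)] / 5925 = -0.01367
Flow direction (−∇h) has components (+0.01038 E, +0.01367 N).
Azimuth = atan2(E, N) = atan2(+0.01038, +0.01367) = 37.2° ≈ 037°.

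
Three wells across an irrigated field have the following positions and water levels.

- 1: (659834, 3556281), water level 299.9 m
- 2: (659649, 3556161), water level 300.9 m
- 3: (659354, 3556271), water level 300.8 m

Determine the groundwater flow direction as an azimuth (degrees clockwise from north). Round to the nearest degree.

Three-point gradient (reference 1): Δ to 2 = (-185, -120, +1.0), Δ to 3 = (-480, -10, +0.9).
∂h/∂x = -0.001758, ∂h/∂y = -0.005623 (det = -55750).
Flow direction (−∇h) has components (+0.001758 E, +0.005623 N).
Azimuth = atan2(E, N) = atan2(+0.001758, +0.005623) = 17.4° ≈ 017°.

017°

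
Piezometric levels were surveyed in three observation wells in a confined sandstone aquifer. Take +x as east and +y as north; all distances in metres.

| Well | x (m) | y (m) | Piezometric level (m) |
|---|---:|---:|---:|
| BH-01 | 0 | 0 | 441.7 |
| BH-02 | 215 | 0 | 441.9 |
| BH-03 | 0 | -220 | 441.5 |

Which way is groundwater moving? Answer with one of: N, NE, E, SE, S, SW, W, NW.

∂h/∂x = (441.9 − 441.7) / (215 − 0) = +0.0009302
∂h/∂y = (441.5 − 441.7) / (-220 − 0) = +0.0009091
Flow = −∇h = (-0.0009302 east, -0.0009091 north), which points southwest.

SW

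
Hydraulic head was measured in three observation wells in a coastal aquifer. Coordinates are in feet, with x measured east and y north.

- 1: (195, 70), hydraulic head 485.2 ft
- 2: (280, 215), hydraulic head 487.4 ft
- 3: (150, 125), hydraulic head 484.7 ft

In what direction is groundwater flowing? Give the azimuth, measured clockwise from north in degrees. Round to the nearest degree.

Taking 1 as reference: 2−1 = (85, 145, +2.2); 3−1 = (-45, 55, -0.5).
Solve a·Δx + b·Δy = Δh: det = 85·55 − (-45)·145 = 11200.
∂h/∂x = [(+2.2)·55 − (-0.5)·145] / 11200 = +0.01728
∂h/∂y = [85·(-0.5) − (-45)·(+2.2)] / 11200 = +0.005045
Flow direction (−∇h) has components (-0.01728 E, -0.005045 N).
Azimuth = atan2(E, N) = atan2(-0.01728, -0.005045) = 253.7° ≈ 254°.

254°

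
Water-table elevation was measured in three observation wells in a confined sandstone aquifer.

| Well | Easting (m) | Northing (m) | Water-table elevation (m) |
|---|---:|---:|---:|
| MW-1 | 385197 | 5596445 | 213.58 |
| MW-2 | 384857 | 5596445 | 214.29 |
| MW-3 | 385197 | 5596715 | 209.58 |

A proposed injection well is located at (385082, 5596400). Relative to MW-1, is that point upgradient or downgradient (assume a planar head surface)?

upgradient

∂h/∂x = (214.29 − 213.58) / (384857 − 385197) = -0.002088
∂h/∂y = (209.58 − 213.58) / (5596715 − 5596445) = -0.01481
Head at (385082, 5596400) = 213.58 + (-0.002088)·(-115) + (-0.01481)·(-45) = 214.49 m.
That is higher than the 213.58 m at MW-1, so the point is upgradient.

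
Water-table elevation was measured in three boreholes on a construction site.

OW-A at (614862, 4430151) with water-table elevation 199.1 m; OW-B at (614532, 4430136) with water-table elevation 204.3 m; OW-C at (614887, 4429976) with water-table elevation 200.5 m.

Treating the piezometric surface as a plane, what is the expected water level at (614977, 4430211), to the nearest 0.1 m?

Taking OW-A as reference: OW-B−OW-A = (-330, -15, +5.2); OW-C−OW-A = (25, -175, +1.4).
Solve a·Δx + b·Δy = Δh: det = (-330)·(-175) − 25·(-15) = 58125.
∂h/∂x = [(+5.2)·(-175) − (+1.4)·(-15)] / 58125 = -0.01529
∂h/∂y = [(-330)·(+1.4) − 25·(+5.2)] / 58125 = -0.01018
h(614977, 4430211) = 199.1 + (-0.01529)·(115) + (-0.01018)·(60) = 199.1 -1.759 -0.611 = 196.730 m.

196.7 m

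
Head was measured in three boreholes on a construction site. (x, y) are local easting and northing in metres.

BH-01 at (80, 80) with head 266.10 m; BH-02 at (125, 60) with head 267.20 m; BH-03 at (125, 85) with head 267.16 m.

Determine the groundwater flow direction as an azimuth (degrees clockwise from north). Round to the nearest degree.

With h = a·x + b·y + c and BH-01 as origin, the differences give:
  45·a + (-20)·b = +1.10
  45·a + 5·b = +1.06
Eliminate b (×5 and ×(-20), subtract): 1125·a = 26.700 → a = ∂h/∂x = +0.02373
Back-substitute: b = ∂h/∂y = -0.001600.
Flow direction (−∇h) has components (-0.02373 E, +0.001600 N).
Azimuth = atan2(E, N) = atan2(-0.02373, +0.001600) = 273.9° ≈ 274°.

274°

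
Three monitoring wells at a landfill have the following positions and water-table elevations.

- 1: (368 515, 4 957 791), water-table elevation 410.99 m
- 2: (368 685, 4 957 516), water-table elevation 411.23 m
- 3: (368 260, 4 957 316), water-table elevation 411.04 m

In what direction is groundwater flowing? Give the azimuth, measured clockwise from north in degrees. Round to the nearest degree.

305°

Taking 1 as reference: 2−1 = (170, -275, +0.24); 3−1 = (-255, -475, +0.05).
Solve a·Δx + b·Δy = Δh: det = 170·(-475) − (-255)·(-275) = -150875.
∂h/∂x = [(+0.24)·(-475) − (+0.05)·(-275)] / -150875 = +0.0006645
∂h/∂y = [170·(+0.05) − (-255)·(+0.24)] / -150875 = -0.0004620
Flow direction (−∇h) has components (-0.0006645 E, +0.0004620 N).
Azimuth = atan2(E, N) = atan2(-0.0006645, +0.0004620) = 304.8° ≈ 305°.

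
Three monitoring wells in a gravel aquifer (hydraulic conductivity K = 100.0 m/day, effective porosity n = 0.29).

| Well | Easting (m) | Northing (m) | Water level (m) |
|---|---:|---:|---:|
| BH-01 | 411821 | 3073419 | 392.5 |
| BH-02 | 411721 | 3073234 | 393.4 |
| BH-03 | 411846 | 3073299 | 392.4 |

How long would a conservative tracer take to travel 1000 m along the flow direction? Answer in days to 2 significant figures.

380 days

With h = a·x + b·y + c and BH-01 as origin, the differences give:
  (-100)·a + (-185)·b = +0.9
  25·a + (-120)·b = -0.1
Eliminate b (×(-120) and ×(-185), subtract): 16625·a = -126.50 → a = ∂h/∂x = -0.007609
Back-substitute: b = ∂h/∂y = -0.0007519.
|∇h| = √(-0.007609² + -0.0007519²) = 0.007646
Seepage velocity v = K·i/n = 100.0 × 0.007646 / 0.29 = 2.637 m/day.
t = 1000 / 2.637 = 379.2 days.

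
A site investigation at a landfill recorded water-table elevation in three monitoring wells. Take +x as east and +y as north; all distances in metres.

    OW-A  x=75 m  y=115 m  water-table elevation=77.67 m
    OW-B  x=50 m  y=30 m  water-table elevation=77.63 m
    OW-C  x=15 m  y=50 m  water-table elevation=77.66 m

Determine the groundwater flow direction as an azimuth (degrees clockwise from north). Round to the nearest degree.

141°

Three-point gradient (reference OW-A): Δ to OW-B = (-25, -85, -0.04), Δ to OW-C = (-60, -65, -0.01).
∂h/∂x = -0.0005036, ∂h/∂y = +0.0006187 (det = -3475).
Flow direction (−∇h) has components (+0.0005036 E, -0.0006187 N).
Azimuth = atan2(E, N) = atan2(+0.0005036, -0.0006187) = 140.9° ≈ 141°.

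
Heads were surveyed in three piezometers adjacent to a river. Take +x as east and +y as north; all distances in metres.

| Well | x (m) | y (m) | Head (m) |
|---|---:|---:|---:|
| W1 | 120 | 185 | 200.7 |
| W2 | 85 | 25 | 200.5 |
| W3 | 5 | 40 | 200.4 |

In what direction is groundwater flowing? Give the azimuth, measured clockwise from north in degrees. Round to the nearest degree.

237°

With h = a·x + b·y + c and W1 as origin, the differences give:
  (-35)·a + (-160)·b = -0.2
  (-115)·a + (-145)·b = -0.3
Eliminate b (×(-145) and ×(-160), subtract): -13325·a = -19.00 → a = ∂h/∂x = +0.001426
Back-substitute: b = ∂h/∂y = +0.0009381.
Flow direction (−∇h) has components (-0.001426 E, -0.0009381 N).
Azimuth = atan2(E, N) = atan2(-0.001426, -0.0009381) = 236.7° ≈ 237°.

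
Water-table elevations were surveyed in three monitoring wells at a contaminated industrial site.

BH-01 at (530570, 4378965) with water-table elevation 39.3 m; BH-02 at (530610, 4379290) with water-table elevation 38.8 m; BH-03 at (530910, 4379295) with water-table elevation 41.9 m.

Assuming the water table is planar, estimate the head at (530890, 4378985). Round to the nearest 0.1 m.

Differences from BH-01: to BH-02 (Δx, Δy, Δh) = (40, 325, -0.5); to BH-03 = (340, 330, +2.6).
Solve a·Δx + b·Δy = Δh: det = 40·330 − 340·325 = -97300.
∂h/∂x = [(-0.5)·330 − (+2.6)·325] / -97300 = +0.01038
∂h/∂y = [40·(+2.6) − 340·(-0.5)] / -97300 = -0.002816
h(530890, 4378985) = 39.3 + (+0.01038)·(320) + (-0.002816)·(20) = 39.3 +3.322 -0.056 = 42.565 m.

42.6 m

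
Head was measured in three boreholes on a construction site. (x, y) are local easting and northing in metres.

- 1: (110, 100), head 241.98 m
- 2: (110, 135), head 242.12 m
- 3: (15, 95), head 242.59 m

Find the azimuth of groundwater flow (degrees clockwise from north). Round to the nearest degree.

With h = a·x + b·y + c and 1 as origin, the differences give:
  0·a + 35·b = +0.14
  (-95)·a + (-5)·b = +0.61
Eliminate b (×(-5) and ×35, subtract): 3325·a = -22.050 → a = ∂h/∂x = -0.006632
Back-substitute: b = ∂h/∂y = +0.004000.
Flow direction (−∇h) has components (+0.006632 E, -0.004000 N).
Azimuth = atan2(E, N) = atan2(+0.006632, -0.004000) = 121.1° ≈ 121°.

121°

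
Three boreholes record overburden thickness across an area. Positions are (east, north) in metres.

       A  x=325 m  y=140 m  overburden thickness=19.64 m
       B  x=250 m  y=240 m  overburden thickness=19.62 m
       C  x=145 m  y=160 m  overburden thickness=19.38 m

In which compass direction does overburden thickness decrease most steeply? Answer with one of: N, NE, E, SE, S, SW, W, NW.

With d = a·x + b·y + c and A as origin, the differences give:
  (-75)·a + 100·b = -0.02
  (-180)·a + 20·b = -0.26
Eliminate b (×20 and ×100, subtract): 16500·a = 25.600 → a = ∂d/∂x = +0.001552
Back-substitute: b = ∂d/∂y = +0.0009636.
Steepest decrease is along −∇f = (-0.001552 E, -0.0009636 N) → southwest.

SW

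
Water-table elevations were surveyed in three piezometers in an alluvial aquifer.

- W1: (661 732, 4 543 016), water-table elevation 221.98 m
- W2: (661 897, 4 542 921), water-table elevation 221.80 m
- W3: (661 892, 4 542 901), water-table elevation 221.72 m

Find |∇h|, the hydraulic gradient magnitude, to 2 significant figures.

Three-point gradient (reference W1): Δ to W2 = (165, -95, -0.18), Δ to W3 = (160, -115, -0.26).
∂h/∂x = +0.001060, ∂h/∂y = +0.003735 (det = -3775).
|∇h| = √(0.001060² + 0.003735²) = 0.003883

0.0039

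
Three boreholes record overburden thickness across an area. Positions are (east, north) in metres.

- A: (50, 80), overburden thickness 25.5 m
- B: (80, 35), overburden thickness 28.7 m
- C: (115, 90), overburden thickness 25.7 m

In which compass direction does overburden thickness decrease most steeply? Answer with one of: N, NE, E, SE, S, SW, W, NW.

N

Differences from A: to B (Δx, Δy, Δh) = (30, -45, +3.2); to C = (65, 10, +0.2).
Determinant of the coordinate differences = 30·10 − 65·(-45) = 3225.
∂d/∂x = [(+3.2)·10 − (+0.2)·(-45)] / 3225 = +0.01271
∂d/∂y = [30·(+0.2) − 65·(+3.2)] / 3225 = -0.06264
Steepest decrease is along −∇f = (-0.01271 E, +0.06264 N) → north.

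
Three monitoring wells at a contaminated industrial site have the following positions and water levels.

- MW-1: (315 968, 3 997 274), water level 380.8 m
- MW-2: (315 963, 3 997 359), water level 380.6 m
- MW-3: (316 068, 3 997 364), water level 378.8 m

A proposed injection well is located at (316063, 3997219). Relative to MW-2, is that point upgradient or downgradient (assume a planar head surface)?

downgradient

Differences from MW-1: to MW-2 (Δx, Δy, Δh) = (-5, 85, -0.2); to MW-3 = (100, 90, -2.0).
Determinant of the coordinate differences = (-5)·90 − 100·85 = -8950.
∂h/∂x = [(-0.2)·90 − (-2.0)·85] / -8950 = -0.01698
∂h/∂y = [(-5)·(-2.0) − 100·(-0.2)] / -8950 = -0.003352
Head at (316063, 3997219) = 380.8 + (-0.01698)·(95) + (-0.003352)·(-55) = 379.37 m.
That is lower than the 380.6 m at MW-2, so the point is downgradient.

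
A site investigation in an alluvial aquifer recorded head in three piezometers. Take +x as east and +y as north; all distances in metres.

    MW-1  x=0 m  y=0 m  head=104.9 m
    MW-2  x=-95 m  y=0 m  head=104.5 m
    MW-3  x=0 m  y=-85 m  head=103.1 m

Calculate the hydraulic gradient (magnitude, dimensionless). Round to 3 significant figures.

0.0216

∂h/∂x = (104.5 − 104.9) / (-95 − 0) = +0.004211
∂h/∂y = (103.1 − 104.9) / (-85 − 0) = +0.02118
|∇h| = √(0.004211² + 0.02118²) = 0.02159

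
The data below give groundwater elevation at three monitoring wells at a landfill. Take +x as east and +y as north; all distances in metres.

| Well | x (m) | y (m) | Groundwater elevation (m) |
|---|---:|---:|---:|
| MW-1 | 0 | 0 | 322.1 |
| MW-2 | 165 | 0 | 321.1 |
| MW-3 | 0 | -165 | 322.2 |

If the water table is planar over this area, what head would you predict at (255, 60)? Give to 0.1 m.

∂h/∂x = (321.1 − 322.1) / (165 − 0) = -0.006061
∂h/∂y = (322.2 − 322.1) / (-165 − 0) = -0.0006061
h(255, 60) = 322.1 + (-0.006061)·(255) + (-0.0006061)·(60) = 322.1 -1.545 -0.036 = 320.518 m.

320.5 m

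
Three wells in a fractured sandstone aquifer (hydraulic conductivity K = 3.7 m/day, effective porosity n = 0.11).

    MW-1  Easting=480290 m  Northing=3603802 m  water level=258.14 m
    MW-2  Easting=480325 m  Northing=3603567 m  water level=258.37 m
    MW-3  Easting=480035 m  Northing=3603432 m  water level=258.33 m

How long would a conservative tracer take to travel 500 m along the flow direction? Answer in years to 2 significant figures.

39 years

Differences from MW-1: to MW-2 (Δx, Δy, Δh) = (35, -235, +0.23); to MW-3 = (-255, -370, +0.19).
Solve a·Δx + b·Δy = Δh: det = 35·(-370) − (-255)·(-235) = -72875.
∂h/∂x = [(+0.23)·(-370) − (+0.19)·(-235)] / -72875 = +0.0005551
∂h/∂y = [35·(+0.19) − (-255)·(+0.23)] / -72875 = -0.0008961
|∇h| = √(0.0005551² + -0.0008961²) = 0.001054
Seepage velocity v = K·i/n = 3.7 × 0.001054 / 0.11 = 0.03545 m/day.
t = 500 / 0.03545 = 1.41e+04 days = 38.6 years.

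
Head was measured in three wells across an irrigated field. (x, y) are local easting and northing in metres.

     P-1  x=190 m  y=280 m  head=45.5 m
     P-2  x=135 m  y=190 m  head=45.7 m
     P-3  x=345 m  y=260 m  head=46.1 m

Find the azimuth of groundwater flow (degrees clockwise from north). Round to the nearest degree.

With h = a·x + b·y + c and P-1 as origin, the differences give:
  (-55)·a + (-90)·b = +0.2
  155·a + (-20)·b = +0.6
Eliminate b (×(-20) and ×(-90), subtract): 15050·a = 50.00 → a = ∂h/∂x = +0.003322
Back-substitute: b = ∂h/∂y = -0.004252.
Flow direction (−∇h) has components (-0.003322 E, +0.004252 N).
Azimuth = atan2(E, N) = atan2(-0.003322, +0.004252) = 322.0° ≈ 322°.

322°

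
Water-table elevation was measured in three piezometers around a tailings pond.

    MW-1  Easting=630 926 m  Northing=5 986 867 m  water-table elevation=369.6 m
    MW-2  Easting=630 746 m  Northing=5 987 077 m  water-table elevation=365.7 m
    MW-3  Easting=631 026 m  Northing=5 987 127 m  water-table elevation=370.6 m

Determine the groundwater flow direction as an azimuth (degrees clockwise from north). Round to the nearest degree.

280°

Differences from MW-1: to MW-2 (Δx, Δy, Δh) = (-180, 210, -3.9); to MW-3 = (100, 260, +1.0).
Solve a·Δx + b·Δy = Δh: det = (-180)·260 − 100·210 = -67800.
∂h/∂x = [(-3.9)·260 − (+1.0)·210] / -67800 = +0.01805
∂h/∂y = [(-180)·(+1.0) − 100·(-3.9)] / -67800 = -0.003097
Flow direction (−∇h) has components (-0.01805 E, +0.003097 N).
Azimuth = atan2(E, N) = atan2(-0.01805, +0.003097) = 279.7° ≈ 280°.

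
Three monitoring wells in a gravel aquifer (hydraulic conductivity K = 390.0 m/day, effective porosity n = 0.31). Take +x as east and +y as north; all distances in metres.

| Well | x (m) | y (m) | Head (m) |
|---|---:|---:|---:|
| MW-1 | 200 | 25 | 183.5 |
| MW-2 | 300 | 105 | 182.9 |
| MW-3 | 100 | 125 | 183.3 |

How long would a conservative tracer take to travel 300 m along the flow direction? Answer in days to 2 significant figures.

Taking MW-1 as reference: MW-2−MW-1 = (100, 80, -0.6); MW-3−MW-1 = (-100, 100, -0.2).
Determinant of the coordinate differences = 100·100 − (-100)·80 = 18000.
∂h/∂x = [(-0.6)·100 − (-0.2)·80] / 18000 = -0.002444
∂h/∂y = [100·(-0.2) − (-100)·(-0.6)] / 18000 = -0.004444
|∇h| = √(-0.002444² + -0.004444²) = 0.005072
Seepage velocity v = K·i/n = 390.0 × 0.005072 / 0.31 = 6.381 m/day.
t = 300 / 6.381 = 47.01 days.

47 days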